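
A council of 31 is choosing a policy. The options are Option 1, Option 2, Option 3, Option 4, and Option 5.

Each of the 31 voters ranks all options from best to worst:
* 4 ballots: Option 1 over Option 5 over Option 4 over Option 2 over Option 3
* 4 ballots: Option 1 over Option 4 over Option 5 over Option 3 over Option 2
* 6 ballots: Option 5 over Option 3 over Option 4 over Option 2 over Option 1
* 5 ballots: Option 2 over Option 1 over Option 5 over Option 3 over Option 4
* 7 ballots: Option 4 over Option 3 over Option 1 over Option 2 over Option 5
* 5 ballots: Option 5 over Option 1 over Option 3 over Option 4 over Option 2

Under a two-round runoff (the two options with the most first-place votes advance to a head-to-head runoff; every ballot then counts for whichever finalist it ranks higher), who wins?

Option 1

Round 1 first-place votes: Option 1 8, Option 2 5, Option 3 0, Option 4 7, Option 5 11. Option 5 and Option 1 advance.
Runoff: Option 5 is ranked above Option 1 on 11 ballots, Option 1 above Option 5 on 20.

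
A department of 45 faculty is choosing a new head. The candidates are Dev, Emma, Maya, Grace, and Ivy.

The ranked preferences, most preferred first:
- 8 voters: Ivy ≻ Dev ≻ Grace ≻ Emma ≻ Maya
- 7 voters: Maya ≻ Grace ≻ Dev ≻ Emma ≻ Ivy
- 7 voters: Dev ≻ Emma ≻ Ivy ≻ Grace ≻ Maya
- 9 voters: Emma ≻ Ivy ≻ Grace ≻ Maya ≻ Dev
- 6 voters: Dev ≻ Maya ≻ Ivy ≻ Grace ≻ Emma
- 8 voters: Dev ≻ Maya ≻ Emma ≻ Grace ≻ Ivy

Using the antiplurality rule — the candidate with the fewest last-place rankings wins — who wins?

Last-place votes: Dev 9, Emma 6, Maya 15, Grace 0, Ivy 15.

Grace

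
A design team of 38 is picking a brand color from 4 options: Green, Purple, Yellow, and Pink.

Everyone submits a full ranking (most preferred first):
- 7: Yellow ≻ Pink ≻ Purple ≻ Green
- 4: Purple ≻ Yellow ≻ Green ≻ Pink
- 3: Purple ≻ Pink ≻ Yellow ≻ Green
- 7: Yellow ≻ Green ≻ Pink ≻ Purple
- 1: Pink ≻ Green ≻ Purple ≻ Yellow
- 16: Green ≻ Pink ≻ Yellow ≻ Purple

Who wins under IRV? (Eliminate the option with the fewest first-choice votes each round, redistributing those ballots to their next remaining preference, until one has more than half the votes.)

Yellow

Round 1: Green 16, Purple 7, Yellow 14, Pink 1. Pink eliminated.
Round 2: Green 17, Purple 7, Yellow 14. Purple eliminated.
Round 3: Green 17, Yellow 21. Yellow has a majority (≥20).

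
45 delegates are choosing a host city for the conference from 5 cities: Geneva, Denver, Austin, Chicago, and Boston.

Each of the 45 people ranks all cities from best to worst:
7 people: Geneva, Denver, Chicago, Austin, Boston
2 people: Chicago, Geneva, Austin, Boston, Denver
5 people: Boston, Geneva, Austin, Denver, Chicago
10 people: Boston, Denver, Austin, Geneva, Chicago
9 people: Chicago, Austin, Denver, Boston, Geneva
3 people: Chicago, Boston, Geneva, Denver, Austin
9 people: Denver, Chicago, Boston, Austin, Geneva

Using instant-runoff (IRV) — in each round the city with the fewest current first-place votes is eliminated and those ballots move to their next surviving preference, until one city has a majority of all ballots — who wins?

Denver

Round 1: Geneva 7, Denver 9, Austin 0, Chicago 14, Boston 15. Austin eliminated.
Round 2: Geneva 7, Denver 9, Chicago 14, Boston 15. Geneva eliminated.
Round 3: Denver 16, Chicago 14, Boston 15. Chicago eliminated.
Round 4: Denver 25, Boston 20. Denver has a majority (≥23).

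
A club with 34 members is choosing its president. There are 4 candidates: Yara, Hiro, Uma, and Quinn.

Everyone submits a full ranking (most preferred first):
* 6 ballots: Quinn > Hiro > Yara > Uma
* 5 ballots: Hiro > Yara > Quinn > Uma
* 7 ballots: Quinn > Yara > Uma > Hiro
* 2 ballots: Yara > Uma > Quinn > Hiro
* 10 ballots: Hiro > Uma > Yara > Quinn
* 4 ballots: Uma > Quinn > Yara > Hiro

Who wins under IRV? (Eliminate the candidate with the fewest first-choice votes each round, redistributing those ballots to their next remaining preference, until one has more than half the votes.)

Round 1: Yara 2, Hiro 15, Uma 4, Quinn 13. Yara eliminated.
Round 2: Hiro 15, Uma 6, Quinn 13. Uma eliminated.
Round 3: Hiro 15, Quinn 19. Quinn has a majority (≥18).

Quinn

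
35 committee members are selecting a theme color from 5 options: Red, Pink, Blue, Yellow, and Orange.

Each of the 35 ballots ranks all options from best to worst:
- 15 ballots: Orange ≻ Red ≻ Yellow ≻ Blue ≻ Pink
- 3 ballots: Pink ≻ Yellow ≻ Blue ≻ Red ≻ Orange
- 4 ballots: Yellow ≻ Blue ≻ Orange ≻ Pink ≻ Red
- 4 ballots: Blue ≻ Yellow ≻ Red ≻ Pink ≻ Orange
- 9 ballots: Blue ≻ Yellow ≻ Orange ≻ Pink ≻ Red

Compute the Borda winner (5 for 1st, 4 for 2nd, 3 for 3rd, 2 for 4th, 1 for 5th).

Red: 15×4 + 3×2 + 4×1 + 4×3 + 9×1 = 91
Pink: 15×1 + 3×5 + 4×2 + 4×2 + 9×2 = 64
Blue: 15×2 + 3×3 + 4×4 + 4×5 + 9×5 = 120
Yellow: 15×3 + 3×4 + 4×5 + 4×4 + 9×4 = 129
Orange: 15×5 + 3×1 + 4×3 + 4×1 + 9×3 = 121

Yellow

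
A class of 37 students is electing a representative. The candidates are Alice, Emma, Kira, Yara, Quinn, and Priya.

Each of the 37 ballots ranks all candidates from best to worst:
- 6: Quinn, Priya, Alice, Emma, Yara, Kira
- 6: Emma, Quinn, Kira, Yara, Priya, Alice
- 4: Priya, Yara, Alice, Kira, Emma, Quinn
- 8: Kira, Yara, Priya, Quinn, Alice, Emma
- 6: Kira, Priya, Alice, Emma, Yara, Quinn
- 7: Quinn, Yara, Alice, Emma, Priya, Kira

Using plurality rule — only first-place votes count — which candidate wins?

First-place votes: Alice 0, Emma 6, Kira 14, Yara 0, Quinn 13, Priya 4.

Kira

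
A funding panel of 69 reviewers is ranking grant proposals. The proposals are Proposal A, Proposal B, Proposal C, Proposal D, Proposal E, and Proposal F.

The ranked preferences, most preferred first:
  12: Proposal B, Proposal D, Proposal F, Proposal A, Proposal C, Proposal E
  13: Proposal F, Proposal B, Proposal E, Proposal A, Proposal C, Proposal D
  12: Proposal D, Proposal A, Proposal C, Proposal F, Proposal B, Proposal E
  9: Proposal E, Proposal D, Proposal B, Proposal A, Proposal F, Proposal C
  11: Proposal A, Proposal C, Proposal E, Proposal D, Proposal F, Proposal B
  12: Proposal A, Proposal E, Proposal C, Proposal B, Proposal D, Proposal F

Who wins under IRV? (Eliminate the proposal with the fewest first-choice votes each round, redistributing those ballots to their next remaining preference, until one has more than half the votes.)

Round 1: Proposal A 23, Proposal B 12, Proposal C 0, Proposal D 12, Proposal E 9, Proposal F 13. Proposal C eliminated.
Round 2: Proposal A 23, Proposal B 12, Proposal D 12, Proposal E 9, Proposal F 13. Proposal E eliminated.
Round 3: Proposal A 23, Proposal B 12, Proposal D 21, Proposal F 13. Proposal B eliminated.
Round 4: Proposal A 23, Proposal D 33, Proposal F 13. Proposal F eliminated.
Round 5: Proposal A 36, Proposal D 33. Proposal A has a majority (≥35).

Proposal A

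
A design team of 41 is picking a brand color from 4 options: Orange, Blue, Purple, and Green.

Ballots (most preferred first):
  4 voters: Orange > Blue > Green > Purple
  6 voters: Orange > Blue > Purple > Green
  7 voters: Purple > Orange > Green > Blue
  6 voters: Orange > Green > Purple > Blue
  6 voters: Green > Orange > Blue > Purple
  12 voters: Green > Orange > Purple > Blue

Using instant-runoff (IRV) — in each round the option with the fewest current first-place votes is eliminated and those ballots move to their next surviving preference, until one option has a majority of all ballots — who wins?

Round 1: Orange 16, Blue 0, Purple 7, Green 18. Blue eliminated.
Round 2: Orange 16, Purple 7, Green 18. Purple eliminated.
Round 3: Orange 23, Green 18. Orange has a majority (≥21).

Orange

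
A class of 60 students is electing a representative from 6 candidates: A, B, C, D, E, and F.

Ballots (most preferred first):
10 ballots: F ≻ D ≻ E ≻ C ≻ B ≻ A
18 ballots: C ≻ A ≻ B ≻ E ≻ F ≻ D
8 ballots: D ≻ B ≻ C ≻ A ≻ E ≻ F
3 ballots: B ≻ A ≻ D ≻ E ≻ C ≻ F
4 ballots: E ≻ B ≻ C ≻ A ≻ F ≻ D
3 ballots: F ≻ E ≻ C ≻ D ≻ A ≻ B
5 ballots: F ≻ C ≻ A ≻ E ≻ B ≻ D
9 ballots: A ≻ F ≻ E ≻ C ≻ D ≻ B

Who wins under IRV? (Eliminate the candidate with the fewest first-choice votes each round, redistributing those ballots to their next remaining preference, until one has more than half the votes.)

C

Round 1: A 9, B 3, C 18, D 8, E 4, F 18. B eliminated.
Round 2: A 12, C 18, D 8, E 4, F 18. E eliminated.
Round 3: A 12, C 22, D 8, F 18. D eliminated.
Round 4: A 12, C 30, F 18. A eliminated.
Round 5: C 33, F 27. C has a majority (≥31).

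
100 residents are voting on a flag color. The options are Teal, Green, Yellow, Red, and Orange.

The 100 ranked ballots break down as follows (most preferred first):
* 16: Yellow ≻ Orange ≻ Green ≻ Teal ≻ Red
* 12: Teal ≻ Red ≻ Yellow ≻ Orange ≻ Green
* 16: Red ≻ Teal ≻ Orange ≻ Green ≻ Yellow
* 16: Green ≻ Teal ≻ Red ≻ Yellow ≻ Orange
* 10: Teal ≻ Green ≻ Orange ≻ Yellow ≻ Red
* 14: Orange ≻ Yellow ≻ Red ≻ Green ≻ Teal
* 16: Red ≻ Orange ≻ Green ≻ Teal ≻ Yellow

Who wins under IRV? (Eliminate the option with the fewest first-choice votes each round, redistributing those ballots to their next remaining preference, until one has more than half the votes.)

Round 1: Teal 22, Green 16, Yellow 16, Red 32, Orange 14. Orange eliminated.
Round 2: Teal 22, Green 16, Yellow 30, Red 32. Green eliminated.
Round 3: Teal 38, Yellow 30, Red 32. Yellow eliminated.
Round 4: Teal 54, Red 46. Teal has a majority (≥51).

Teal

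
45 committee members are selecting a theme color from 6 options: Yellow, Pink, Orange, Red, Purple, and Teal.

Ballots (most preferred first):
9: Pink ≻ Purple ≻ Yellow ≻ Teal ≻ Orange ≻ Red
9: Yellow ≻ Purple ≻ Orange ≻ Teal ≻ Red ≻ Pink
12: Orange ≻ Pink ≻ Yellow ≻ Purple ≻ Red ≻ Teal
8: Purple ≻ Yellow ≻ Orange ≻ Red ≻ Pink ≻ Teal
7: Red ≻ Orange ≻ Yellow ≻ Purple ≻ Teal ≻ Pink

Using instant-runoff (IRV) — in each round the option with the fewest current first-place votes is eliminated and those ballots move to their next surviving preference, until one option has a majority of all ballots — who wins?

Yellow

Round 1: Yellow 9, Pink 9, Orange 12, Red 7, Purple 8, Teal 0. Teal eliminated.
Round 2: Yellow 9, Pink 9, Orange 12, Red 7, Purple 8. Red eliminated.
Round 3: Yellow 9, Pink 9, Orange 19, Purple 8. Purple eliminated.
Round 4: Yellow 17, Pink 9, Orange 19. Pink eliminated.
Round 5: Yellow 26, Orange 19. Yellow has a majority (≥23).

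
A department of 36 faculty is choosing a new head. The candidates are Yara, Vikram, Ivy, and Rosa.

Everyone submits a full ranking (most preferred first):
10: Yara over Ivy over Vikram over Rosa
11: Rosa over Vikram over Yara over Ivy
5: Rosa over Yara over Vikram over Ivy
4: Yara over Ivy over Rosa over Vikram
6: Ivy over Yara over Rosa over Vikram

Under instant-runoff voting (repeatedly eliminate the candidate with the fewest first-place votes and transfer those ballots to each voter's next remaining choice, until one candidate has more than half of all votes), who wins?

Yara

Round 1: Yara 14, Vikram 0, Ivy 6, Rosa 16. Vikram eliminated.
Round 2: Yara 14, Ivy 6, Rosa 16. Ivy eliminated.
Round 3: Yara 20, Rosa 16. Yara has a majority (≥19).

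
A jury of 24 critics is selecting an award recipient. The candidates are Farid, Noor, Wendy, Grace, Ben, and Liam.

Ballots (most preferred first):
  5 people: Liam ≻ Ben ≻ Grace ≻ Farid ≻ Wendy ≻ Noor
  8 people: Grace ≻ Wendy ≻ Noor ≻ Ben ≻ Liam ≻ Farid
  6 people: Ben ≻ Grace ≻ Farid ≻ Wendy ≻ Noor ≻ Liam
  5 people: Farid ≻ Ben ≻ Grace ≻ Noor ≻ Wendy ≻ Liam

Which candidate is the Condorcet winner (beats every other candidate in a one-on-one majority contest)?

Ben

Ben vs Farid: 19–5
Ben vs Noor: 16–8
Ben vs Wendy: 16–8
Ben vs Grace: 16–8
Ben vs Liam: 19–5
Ben beats every other candidate.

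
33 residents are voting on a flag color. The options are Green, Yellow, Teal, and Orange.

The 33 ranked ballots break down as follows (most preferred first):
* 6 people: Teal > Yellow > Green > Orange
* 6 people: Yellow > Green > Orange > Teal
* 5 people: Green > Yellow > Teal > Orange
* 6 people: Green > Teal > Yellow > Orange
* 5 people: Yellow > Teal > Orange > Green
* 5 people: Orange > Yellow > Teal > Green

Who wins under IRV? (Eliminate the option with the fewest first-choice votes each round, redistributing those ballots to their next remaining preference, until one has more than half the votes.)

Yellow

Round 1: Green 11, Yellow 11, Teal 6, Orange 5. Orange eliminated.
Round 2: Green 11, Yellow 16, Teal 6. Teal eliminated.
Round 3: Green 11, Yellow 22. Yellow has a majority (≥17).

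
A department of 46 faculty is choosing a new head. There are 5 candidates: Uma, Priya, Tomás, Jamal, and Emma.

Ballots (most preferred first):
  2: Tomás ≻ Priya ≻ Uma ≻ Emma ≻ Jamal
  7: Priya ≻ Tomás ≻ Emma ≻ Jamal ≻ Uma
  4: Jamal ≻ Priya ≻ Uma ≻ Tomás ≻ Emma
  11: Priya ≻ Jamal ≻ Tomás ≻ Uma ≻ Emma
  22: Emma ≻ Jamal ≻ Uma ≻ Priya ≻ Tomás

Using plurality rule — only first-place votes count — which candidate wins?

First-place votes: Uma 0, Priya 18, Tomás 2, Jamal 4, Emma 22.

Emma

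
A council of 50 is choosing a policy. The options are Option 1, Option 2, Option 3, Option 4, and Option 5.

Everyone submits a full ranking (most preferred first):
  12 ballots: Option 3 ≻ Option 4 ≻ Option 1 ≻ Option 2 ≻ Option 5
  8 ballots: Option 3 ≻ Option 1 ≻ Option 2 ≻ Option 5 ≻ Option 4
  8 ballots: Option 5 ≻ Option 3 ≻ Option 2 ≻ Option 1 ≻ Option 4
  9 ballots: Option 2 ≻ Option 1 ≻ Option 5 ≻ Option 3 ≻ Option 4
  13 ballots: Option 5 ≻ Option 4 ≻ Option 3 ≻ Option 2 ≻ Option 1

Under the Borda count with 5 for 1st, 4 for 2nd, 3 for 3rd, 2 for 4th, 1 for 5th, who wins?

Option 3

Option 1: 12×3 + 8×4 + 8×2 + 9×4 + 13×1 = 133
Option 2: 12×2 + 8×3 + 8×3 + 9×5 + 13×2 = 143
Option 3: 12×5 + 8×5 + 8×4 + 9×2 + 13×3 = 189
Option 4: 12×4 + 8×1 + 8×1 + 9×1 + 13×4 = 125
Option 5: 12×1 + 8×2 + 8×5 + 9×3 + 13×5 = 160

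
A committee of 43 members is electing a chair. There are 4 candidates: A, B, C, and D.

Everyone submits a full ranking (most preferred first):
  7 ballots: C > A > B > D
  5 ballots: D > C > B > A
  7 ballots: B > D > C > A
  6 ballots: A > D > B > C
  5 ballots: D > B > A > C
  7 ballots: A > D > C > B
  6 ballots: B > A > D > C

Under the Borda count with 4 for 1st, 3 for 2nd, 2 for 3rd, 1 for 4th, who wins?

A: 7×3 + 5×1 + 7×1 + 6×4 + 5×2 + 7×4 + 6×3 = 113
B: 7×2 + 5×2 + 7×4 + 6×2 + 5×3 + 7×1 + 6×4 = 110
C: 7×4 + 5×3 + 7×2 + 6×1 + 5×1 + 7×2 + 6×1 = 88
D: 7×1 + 5×4 + 7×3 + 6×3 + 5×4 + 7×3 + 6×2 = 119

D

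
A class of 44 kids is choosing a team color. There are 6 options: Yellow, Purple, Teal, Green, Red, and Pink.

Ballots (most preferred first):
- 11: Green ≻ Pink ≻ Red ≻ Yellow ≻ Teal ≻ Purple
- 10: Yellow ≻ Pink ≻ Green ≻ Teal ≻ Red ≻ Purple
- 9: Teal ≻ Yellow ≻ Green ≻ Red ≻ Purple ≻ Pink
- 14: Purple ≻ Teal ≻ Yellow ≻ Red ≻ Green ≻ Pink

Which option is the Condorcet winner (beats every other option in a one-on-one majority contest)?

Teal vs Yellow: 23–21
Teal vs Purple: 30–14
Teal vs Green: 23–21
Teal vs Red: 33–11
Teal vs Pink: 23–21
Teal beats every other option.

Teal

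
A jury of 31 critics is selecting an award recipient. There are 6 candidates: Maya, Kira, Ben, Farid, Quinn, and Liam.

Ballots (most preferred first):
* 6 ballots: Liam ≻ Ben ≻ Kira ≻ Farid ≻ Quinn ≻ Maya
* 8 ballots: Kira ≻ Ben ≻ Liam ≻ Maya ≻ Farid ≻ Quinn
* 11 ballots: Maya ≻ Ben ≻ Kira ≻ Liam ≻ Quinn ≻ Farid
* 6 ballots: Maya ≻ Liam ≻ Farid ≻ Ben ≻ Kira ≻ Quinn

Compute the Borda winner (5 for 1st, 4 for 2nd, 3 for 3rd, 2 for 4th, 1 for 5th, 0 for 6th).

Maya: 6×0 + 8×2 + 11×5 + 6×5 = 101
Kira: 6×3 + 8×5 + 11×3 + 6×1 = 97
Ben: 6×4 + 8×4 + 11×4 + 6×2 = 112
Farid: 6×2 + 8×1 + 11×0 + 6×3 = 38
Quinn: 6×1 + 8×0 + 11×1 + 6×0 = 17
Liam: 6×5 + 8×3 + 11×2 + 6×4 = 100

Ben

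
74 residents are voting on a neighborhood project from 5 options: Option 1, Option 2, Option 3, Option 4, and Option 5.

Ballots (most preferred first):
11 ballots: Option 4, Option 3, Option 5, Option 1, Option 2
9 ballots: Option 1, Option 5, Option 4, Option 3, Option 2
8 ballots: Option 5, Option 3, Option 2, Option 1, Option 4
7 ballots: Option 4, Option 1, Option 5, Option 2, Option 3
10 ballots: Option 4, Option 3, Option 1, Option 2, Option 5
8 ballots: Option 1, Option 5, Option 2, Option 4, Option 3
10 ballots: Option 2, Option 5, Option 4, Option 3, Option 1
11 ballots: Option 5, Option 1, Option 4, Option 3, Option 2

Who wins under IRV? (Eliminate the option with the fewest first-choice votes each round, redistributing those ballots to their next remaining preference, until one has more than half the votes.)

Option 5

Round 1: Option 1 17, Option 2 10, Option 3 0, Option 4 28, Option 5 19. Option 3 eliminated.
Round 2: Option 1 17, Option 2 10, Option 4 28, Option 5 19. Option 2 eliminated.
Round 3: Option 1 17, Option 4 28, Option 5 29. Option 1 eliminated.
Round 4: Option 4 28, Option 5 46. Option 5 has a majority (≥38).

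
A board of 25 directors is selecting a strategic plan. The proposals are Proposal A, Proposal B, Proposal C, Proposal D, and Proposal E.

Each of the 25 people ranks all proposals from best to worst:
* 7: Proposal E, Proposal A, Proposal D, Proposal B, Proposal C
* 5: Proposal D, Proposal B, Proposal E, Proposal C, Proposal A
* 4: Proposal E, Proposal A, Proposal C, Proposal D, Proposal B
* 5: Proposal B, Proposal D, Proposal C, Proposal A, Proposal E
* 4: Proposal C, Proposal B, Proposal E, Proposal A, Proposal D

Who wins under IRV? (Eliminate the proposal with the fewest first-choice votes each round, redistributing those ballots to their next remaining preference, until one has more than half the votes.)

Round 1: Proposal A 0, Proposal B 5, Proposal C 4, Proposal D 5, Proposal E 11. Proposal A eliminated.
Round 2: Proposal B 5, Proposal C 4, Proposal D 5, Proposal E 11. Proposal C eliminated.
Round 3: Proposal B 9, Proposal D 5, Proposal E 11. Proposal D eliminated.
Round 4: Proposal B 14, Proposal E 11. Proposal B has a majority (≥13).

Proposal B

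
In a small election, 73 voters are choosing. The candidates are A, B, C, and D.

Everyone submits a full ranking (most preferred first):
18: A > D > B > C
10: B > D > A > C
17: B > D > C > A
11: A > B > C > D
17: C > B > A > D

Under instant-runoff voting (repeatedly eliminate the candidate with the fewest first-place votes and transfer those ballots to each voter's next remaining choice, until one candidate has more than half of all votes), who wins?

Round 1: A 29, B 27, C 17, D 0. D eliminated.
Round 2: A 29, B 27, C 17. C eliminated.
Round 3: A 29, B 44. B has a majority (≥37).

B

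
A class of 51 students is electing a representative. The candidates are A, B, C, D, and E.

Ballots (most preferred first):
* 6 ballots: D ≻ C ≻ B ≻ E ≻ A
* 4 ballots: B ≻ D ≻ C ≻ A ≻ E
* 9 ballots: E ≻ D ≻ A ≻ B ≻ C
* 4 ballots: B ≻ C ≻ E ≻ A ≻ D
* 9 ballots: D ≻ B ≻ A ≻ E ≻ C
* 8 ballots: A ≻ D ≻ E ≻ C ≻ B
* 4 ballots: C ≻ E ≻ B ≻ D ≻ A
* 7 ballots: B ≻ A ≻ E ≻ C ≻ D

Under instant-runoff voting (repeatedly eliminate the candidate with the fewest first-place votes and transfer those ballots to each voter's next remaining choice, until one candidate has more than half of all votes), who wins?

D

Round 1: A 8, B 15, C 4, D 15, E 9. C eliminated.
Round 2: A 8, B 15, D 15, E 13. A eliminated.
Round 3: B 15, D 23, E 13. E eliminated.
Round 4: B 19, D 32. D has a majority (≥26).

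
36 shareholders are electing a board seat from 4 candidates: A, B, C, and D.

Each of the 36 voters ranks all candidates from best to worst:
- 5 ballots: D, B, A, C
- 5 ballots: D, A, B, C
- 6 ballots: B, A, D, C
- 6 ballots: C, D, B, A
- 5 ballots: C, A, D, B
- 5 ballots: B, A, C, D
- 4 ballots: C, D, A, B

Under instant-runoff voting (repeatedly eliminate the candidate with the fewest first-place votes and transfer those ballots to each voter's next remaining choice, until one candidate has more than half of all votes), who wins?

Round 1: A 0, B 11, C 15, D 10. A eliminated.
Round 2: B 11, C 15, D 10. D eliminated.
Round 3: B 21, C 15. B has a majority (≥19).

B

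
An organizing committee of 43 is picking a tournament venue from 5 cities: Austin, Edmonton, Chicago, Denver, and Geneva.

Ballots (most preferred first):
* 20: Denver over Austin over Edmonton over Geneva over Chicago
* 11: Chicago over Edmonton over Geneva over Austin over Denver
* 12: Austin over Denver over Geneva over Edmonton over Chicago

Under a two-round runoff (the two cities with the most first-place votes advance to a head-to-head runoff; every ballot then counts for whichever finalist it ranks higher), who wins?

Austin

Round 1 first-place votes: Austin 12, Edmonton 0, Chicago 11, Denver 20, Geneva 0. Denver and Austin advance.
Runoff: Denver is ranked above Austin on 20 ballots, Austin above Denver on 23.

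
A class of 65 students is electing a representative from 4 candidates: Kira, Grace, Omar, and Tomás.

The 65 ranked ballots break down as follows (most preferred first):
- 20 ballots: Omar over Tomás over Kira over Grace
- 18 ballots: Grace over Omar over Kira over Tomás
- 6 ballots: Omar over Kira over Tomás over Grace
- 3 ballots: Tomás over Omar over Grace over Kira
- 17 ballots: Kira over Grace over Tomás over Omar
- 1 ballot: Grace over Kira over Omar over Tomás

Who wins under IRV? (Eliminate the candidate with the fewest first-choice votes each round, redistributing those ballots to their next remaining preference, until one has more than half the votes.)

Round 1: Kira 17, Grace 19, Omar 26, Tomás 3. Tomás eliminated.
Round 2: Kira 17, Grace 19, Omar 29. Kira eliminated.
Round 3: Grace 36, Omar 29. Grace has a majority (≥33).

Grace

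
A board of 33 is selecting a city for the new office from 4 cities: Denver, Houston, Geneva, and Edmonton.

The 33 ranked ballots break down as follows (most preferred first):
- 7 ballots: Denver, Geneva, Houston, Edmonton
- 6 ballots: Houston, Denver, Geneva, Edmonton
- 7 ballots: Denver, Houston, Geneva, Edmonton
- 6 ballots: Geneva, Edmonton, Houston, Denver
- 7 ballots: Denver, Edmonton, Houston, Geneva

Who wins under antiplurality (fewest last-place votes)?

Houston

Last-place votes: Denver 6, Houston 0, Geneva 7, Edmonton 20.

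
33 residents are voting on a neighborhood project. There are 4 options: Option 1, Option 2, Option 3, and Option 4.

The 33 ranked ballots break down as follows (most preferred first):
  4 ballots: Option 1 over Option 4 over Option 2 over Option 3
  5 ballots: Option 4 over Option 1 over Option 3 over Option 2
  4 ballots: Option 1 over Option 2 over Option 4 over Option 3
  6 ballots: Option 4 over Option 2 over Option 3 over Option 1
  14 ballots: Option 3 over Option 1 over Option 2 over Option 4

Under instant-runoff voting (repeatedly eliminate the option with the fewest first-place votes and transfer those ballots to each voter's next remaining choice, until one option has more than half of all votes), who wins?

Round 1: Option 1 8, Option 2 0, Option 3 14, Option 4 11. Option 2 eliminated.
Round 2: Option 1 8, Option 3 14, Option 4 11. Option 1 eliminated.
Round 3: Option 3 14, Option 4 19. Option 4 has a majority (≥17).

Option 4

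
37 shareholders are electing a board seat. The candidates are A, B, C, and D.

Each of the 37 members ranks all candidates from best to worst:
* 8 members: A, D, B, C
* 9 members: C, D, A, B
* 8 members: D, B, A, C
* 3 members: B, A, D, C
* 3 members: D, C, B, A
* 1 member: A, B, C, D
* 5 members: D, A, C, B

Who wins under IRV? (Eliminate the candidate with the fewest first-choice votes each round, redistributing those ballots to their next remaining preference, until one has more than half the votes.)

D

Round 1: A 9, B 3, C 9, D 16. B eliminated.
Round 2: A 12, C 9, D 16. C eliminated.
Round 3: A 12, D 25. D has a majority (≥19).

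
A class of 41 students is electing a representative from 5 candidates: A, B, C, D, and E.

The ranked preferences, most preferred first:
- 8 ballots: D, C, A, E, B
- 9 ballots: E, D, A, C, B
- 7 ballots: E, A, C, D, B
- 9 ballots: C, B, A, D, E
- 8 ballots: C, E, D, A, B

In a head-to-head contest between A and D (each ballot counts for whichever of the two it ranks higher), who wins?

D

A is ranked above D on 16 ballots; D above A on 25.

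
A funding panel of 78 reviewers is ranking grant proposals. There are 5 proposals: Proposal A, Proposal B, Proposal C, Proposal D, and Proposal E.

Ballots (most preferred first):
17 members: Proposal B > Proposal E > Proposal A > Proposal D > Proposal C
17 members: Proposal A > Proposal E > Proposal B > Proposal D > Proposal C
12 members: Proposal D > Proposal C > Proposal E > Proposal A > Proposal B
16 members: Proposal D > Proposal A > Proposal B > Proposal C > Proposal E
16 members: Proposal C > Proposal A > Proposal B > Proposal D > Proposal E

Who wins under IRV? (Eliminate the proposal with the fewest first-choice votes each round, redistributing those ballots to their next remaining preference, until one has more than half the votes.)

Round 1: Proposal A 17, Proposal B 17, Proposal C 16, Proposal D 28, Proposal E 0. Proposal E eliminated.
Round 2: Proposal A 17, Proposal B 17, Proposal C 16, Proposal D 28. Proposal C eliminated.
Round 3: Proposal A 33, Proposal B 17, Proposal D 28. Proposal B eliminated.
Round 4: Proposal A 50, Proposal D 28. Proposal A has a majority (≥40).

Proposal A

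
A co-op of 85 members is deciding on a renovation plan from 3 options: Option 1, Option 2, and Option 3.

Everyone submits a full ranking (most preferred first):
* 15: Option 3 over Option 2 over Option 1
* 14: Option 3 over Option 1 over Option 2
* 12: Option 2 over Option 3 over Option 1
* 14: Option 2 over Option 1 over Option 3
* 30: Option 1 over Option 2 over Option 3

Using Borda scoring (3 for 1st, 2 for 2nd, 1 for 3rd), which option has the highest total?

Option 2

Option 1: 15×1 + 14×2 + 12×1 + 14×2 + 30×3 = 173
Option 2: 15×2 + 14×1 + 12×3 + 14×3 + 30×2 = 182
Option 3: 15×3 + 14×3 + 12×2 + 14×1 + 30×1 = 155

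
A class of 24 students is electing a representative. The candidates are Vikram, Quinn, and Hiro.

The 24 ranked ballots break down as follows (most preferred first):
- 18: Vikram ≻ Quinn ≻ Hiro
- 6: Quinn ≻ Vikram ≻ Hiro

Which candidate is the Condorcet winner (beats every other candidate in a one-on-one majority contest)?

Vikram

Vikram vs Quinn: 18–6
Vikram vs Hiro: 24–0
Vikram beats every other candidate.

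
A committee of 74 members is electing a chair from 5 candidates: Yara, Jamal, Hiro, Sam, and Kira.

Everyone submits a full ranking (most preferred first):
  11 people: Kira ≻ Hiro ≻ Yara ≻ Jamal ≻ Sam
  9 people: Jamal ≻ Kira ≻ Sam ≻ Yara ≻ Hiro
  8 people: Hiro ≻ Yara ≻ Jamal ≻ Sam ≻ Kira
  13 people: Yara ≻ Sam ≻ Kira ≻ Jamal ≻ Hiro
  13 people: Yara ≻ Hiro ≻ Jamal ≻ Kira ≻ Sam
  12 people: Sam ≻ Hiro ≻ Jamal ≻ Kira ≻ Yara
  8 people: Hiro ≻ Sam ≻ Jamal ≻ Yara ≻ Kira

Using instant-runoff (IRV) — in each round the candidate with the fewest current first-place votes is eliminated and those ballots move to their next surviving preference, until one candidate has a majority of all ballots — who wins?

Hiro

Round 1: Yara 26, Jamal 9, Hiro 16, Sam 12, Kira 11. Jamal eliminated.
Round 2: Yara 26, Hiro 16, Sam 12, Kira 20. Sam eliminated.
Round 3: Yara 26, Hiro 28, Kira 20. Kira eliminated.
Round 4: Yara 35, Hiro 39. Hiro has a majority (≥38).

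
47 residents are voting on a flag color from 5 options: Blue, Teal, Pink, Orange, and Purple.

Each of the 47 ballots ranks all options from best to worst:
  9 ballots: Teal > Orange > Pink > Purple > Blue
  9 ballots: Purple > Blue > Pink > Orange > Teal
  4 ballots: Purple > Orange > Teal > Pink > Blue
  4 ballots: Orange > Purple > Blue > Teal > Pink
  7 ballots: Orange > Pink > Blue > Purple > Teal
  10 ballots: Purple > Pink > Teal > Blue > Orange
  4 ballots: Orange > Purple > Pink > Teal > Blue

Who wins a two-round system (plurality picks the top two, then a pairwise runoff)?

Round 1 first-place votes: Blue 0, Teal 9, Pink 0, Orange 15, Purple 23. Purple and Orange advance.
Runoff: Purple is ranked above Orange on 23 ballots, Orange above Purple on 24.

Orange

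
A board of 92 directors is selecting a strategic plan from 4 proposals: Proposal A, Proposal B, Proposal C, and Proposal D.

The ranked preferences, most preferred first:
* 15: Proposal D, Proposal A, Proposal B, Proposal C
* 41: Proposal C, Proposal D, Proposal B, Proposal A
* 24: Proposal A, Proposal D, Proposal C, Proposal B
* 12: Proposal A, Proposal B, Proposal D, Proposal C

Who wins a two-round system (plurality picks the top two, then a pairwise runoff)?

Round 1 first-place votes: Proposal A 36, Proposal B 0, Proposal C 41, Proposal D 15. Proposal C and Proposal A advance.
Runoff: Proposal C is ranked above Proposal A on 41 ballots, Proposal A above Proposal C on 51.

Proposal A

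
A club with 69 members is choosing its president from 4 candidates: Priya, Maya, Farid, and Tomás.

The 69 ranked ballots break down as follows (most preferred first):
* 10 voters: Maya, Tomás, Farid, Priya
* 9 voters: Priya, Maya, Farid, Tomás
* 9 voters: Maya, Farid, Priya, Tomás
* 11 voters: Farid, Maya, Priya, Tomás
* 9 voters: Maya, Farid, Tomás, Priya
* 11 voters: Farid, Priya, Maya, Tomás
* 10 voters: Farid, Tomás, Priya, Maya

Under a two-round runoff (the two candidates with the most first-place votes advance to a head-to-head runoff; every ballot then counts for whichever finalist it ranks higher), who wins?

Round 1 first-place votes: Priya 9, Maya 28, Farid 32, Tomás 0. Farid and Maya advance.
Runoff: Farid is ranked above Maya on 32 ballots, Maya above Farid on 37.

Maya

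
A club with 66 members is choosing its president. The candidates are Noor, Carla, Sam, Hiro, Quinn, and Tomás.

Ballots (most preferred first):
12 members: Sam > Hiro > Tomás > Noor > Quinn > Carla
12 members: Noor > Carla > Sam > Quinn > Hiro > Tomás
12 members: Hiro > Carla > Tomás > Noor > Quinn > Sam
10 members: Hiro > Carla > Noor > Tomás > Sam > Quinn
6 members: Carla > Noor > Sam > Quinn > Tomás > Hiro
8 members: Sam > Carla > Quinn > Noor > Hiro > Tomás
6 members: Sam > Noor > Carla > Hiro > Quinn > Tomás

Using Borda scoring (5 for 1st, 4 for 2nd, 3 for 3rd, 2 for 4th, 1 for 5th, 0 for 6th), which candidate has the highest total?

Noor: 12×2 + 12×5 + 12×2 + 10×3 + 6×4 + 8×2 + 6×4 = 202
Carla: 12×0 + 12×4 + 12×4 + 10×4 + 6×5 + 8×4 + 6×3 = 216
Sam: 12×5 + 12×3 + 12×0 + 10×1 + 6×3 + 8×5 + 6×5 = 194
Hiro: 12×4 + 12×1 + 12×5 + 10×5 + 6×0 + 8×1 + 6×2 = 190
Quinn: 12×1 + 12×2 + 12×1 + 10×0 + 6×2 + 8×3 + 6×1 = 90
Tomás: 12×3 + 12×0 + 12×3 + 10×2 + 6×1 + 8×0 + 6×0 = 98

Carla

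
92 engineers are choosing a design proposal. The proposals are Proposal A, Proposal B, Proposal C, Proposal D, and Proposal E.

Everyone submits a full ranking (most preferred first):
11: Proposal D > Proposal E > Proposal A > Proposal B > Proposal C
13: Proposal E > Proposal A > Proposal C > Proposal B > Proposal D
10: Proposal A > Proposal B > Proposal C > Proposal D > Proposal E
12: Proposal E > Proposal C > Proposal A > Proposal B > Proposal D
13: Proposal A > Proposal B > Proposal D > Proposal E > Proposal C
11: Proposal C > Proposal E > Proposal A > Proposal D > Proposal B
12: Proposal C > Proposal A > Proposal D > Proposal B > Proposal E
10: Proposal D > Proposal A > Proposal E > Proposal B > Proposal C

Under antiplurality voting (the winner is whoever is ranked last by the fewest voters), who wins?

Last-place votes: Proposal A 0, Proposal B 11, Proposal C 34, Proposal D 25, Proposal E 22.

Proposal A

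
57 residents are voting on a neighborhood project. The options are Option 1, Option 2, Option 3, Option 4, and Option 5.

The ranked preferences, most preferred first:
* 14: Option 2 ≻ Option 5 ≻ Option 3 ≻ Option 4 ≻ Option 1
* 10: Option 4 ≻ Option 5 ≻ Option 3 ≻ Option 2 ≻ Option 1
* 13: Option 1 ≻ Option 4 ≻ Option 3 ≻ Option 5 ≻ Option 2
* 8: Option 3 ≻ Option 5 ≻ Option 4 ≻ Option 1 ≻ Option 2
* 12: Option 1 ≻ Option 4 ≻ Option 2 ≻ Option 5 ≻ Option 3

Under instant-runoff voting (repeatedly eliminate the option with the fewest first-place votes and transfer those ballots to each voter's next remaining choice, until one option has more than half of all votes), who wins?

Round 1: Option 1 25, Option 2 14, Option 3 8, Option 4 10, Option 5 0. Option 5 eliminated.
Round 2: Option 1 25, Option 2 14, Option 3 8, Option 4 10. Option 3 eliminated.
Round 3: Option 1 25, Option 2 14, Option 4 18. Option 2 eliminated.
Round 4: Option 1 25, Option 4 32. Option 4 has a majority (≥29).

Option 4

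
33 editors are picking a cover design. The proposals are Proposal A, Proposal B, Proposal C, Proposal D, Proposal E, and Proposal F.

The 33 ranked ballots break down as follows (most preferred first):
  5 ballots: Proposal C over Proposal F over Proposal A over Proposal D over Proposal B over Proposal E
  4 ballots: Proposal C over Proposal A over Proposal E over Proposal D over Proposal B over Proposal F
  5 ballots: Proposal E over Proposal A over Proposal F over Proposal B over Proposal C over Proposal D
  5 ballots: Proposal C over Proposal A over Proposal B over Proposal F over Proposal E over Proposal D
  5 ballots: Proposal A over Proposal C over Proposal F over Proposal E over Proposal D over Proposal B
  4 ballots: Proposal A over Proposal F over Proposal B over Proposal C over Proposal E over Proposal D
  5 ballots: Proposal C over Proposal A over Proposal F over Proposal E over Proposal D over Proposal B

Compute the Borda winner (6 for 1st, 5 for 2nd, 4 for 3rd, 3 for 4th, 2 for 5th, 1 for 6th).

Proposal A

Proposal A: 5×4 + 4×5 + 5×5 + 5×5 + 5×6 + 4×6 + 5×5 = 169
Proposal B: 5×2 + 4×2 + 5×3 + 5×4 + 5×1 + 4×4 + 5×1 = 79
Proposal C: 5×6 + 4×6 + 5×2 + 5×6 + 5×5 + 4×3 + 5×6 = 161
Proposal D: 5×3 + 4×3 + 5×1 + 5×1 + 5×2 + 4×1 + 5×2 = 61
Proposal E: 5×1 + 4×4 + 5×6 + 5×2 + 5×3 + 4×2 + 5×3 = 99
Proposal F: 5×5 + 4×1 + 5×4 + 5×3 + 5×4 + 4×5 + 5×4 = 124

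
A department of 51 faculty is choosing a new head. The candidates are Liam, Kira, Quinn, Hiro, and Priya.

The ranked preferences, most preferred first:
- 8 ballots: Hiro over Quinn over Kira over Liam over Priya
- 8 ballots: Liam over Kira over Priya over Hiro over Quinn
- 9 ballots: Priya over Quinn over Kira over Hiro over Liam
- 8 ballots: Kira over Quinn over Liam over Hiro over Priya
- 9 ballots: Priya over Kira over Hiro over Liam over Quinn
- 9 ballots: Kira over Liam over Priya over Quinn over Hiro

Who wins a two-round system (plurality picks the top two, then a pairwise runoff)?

Kira

Round 1 first-place votes: Liam 8, Kira 17, Quinn 0, Hiro 8, Priya 18. Priya and Kira advance.
Runoff: Priya is ranked above Kira on 18 ballots, Kira above Priya on 33.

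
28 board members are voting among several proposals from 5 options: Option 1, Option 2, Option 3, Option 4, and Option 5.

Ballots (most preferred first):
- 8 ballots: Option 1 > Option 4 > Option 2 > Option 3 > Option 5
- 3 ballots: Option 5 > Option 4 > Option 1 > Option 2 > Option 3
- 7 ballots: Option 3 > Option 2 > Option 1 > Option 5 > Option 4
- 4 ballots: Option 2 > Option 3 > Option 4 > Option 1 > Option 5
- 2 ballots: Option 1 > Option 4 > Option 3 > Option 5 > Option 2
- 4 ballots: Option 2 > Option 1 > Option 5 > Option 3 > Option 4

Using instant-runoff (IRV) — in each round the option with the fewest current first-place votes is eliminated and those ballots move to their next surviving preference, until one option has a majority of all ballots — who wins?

Round 1: Option 1 10, Option 2 8, Option 3 7, Option 4 0, Option 5 3. Option 4 eliminated.
Round 2: Option 1 10, Option 2 8, Option 3 7, Option 5 3. Option 5 eliminated.
Round 3: Option 1 13, Option 2 8, Option 3 7. Option 3 eliminated.
Round 4: Option 1 13, Option 2 15. Option 2 has a majority (≥15).

Option 2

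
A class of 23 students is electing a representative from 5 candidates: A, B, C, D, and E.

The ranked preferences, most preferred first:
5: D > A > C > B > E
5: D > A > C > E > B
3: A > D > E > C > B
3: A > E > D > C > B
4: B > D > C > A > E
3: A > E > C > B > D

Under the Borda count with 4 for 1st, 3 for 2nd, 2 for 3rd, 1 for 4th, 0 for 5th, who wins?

A

A: 5×3 + 5×3 + 3×4 + 3×4 + 4×1 + 3×4 = 70
B: 5×1 + 5×0 + 3×0 + 3×0 + 4×4 + 3×1 = 24
C: 5×2 + 5×2 + 3×1 + 3×1 + 4×2 + 3×2 = 40
D: 5×4 + 5×4 + 3×3 + 3×2 + 4×3 + 3×0 = 67
E: 5×0 + 5×1 + 3×2 + 3×3 + 4×0 + 3×3 = 29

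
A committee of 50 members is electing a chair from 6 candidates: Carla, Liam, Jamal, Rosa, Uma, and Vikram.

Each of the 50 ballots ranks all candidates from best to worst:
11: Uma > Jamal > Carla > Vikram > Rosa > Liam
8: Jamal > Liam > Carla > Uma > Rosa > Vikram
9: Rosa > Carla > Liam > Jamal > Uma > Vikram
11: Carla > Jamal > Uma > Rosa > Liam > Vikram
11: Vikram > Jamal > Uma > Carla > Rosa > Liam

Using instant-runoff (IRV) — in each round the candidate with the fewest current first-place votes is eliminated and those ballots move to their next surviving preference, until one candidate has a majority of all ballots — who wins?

Round 1: Carla 11, Liam 0, Jamal 8, Rosa 9, Uma 11, Vikram 11. Liam eliminated.
Round 2: Carla 11, Jamal 8, Rosa 9, Uma 11, Vikram 11. Jamal eliminated.
Round 3: Carla 19, Rosa 9, Uma 11, Vikram 11. Rosa eliminated.
Round 4: Carla 28, Uma 11, Vikram 11. Carla has a majority (≥26).

Carla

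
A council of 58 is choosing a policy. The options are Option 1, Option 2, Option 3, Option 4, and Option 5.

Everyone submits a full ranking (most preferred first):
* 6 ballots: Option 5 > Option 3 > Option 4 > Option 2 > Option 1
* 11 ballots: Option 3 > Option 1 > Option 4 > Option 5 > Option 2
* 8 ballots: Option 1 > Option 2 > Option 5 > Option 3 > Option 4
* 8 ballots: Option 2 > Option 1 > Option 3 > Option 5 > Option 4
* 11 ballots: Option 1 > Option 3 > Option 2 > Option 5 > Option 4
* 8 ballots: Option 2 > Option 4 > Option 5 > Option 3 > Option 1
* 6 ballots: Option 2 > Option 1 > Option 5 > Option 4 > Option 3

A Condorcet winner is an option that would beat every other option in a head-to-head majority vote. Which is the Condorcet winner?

Option 1

Option 1 vs Option 2: 30–28
Option 1 vs Option 3: 33–25
Option 1 vs Option 4: 44–14
Option 1 vs Option 5: 44–14
Option 1 beats every other option.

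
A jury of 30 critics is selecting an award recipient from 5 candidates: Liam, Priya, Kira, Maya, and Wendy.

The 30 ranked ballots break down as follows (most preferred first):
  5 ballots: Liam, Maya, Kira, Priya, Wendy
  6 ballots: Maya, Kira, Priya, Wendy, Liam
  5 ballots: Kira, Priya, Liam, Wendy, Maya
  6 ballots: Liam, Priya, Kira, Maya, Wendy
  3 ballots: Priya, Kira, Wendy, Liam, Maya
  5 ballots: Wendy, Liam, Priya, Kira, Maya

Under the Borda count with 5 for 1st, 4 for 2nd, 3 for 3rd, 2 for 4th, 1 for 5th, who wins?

Liam: 5×5 + 6×1 + 5×3 + 6×5 + 3×2 + 5×4 = 102
Priya: 5×2 + 6×3 + 5×4 + 6×4 + 3×5 + 5×3 = 102
Kira: 5×3 + 6×4 + 5×5 + 6×3 + 3×4 + 5×2 = 104
Maya: 5×4 + 6×5 + 5×1 + 6×2 + 3×1 + 5×1 = 75
Wendy: 5×1 + 6×2 + 5×2 + 6×1 + 3×3 + 5×5 = 67

Kira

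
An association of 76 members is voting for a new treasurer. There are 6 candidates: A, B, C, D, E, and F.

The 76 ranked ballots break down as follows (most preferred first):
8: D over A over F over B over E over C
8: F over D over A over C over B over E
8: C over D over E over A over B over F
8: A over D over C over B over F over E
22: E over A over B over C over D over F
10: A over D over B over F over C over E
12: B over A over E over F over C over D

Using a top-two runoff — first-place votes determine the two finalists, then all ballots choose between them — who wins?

Round 1 first-place votes: A 18, B 12, C 8, D 8, E 22, F 8. E and A advance.
Runoff: E is ranked above A on 30 ballots, A above E on 46.

A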